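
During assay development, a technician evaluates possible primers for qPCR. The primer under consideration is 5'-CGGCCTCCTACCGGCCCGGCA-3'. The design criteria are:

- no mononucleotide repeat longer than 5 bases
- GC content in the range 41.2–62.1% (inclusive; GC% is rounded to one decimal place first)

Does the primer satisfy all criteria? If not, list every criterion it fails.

Fails: GC content.

Base counts: A=2, T=2, G=6, C=11 (length 21).
homopolymer run: longest run = 3 ✓
GC content: GC 17/21 = 81.0%, outside 41.2–62.1% ✗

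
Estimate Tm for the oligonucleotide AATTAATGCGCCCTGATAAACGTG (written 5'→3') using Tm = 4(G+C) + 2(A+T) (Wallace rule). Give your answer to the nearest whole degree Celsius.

68°C

Base counts: A=8, T=6, G=5, C=5 (length 24).
Tm = 2·(8+6) + 4·(5+5) = 2·14 + 4·10 = 28 + 40 = 68°C.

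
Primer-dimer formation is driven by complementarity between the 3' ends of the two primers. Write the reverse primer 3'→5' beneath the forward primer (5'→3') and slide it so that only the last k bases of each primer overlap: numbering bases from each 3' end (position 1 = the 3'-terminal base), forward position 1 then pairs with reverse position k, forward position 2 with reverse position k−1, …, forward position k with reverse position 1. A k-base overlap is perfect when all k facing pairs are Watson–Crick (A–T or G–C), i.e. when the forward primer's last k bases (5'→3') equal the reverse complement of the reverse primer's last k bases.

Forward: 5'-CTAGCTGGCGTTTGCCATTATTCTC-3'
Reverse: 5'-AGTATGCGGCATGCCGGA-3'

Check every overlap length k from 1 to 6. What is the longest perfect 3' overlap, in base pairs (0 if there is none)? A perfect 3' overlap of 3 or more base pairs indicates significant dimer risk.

Longest perfect overlap: 2 complementary base pairs; below the dimer-risk threshold (threshold 3).

Last 6 bases (5'→3') — forward …ATTCTC, reverse …GCCGGA.
Reverse complement of the reverse primer's last 6 bases: TCCGGC; its first k bases are the reverse complement of the reverse primer's last k bases, so a perfect k-base overlap needs the forward primer's last k bases to equal them.
Comparing (forward last k vs required): k=1: C vs T ✗; k=2: TC vs TC ✓; k=3: CTC vs TCC ✗; k=4: TCTC vs TCCG ✗; k=5: TTCTC vs TCCGG ✗; k=6: ATTCTC vs TCCGGC ✗.
Only k = 2 is perfect, so the longest perfect 3' overlap is 2.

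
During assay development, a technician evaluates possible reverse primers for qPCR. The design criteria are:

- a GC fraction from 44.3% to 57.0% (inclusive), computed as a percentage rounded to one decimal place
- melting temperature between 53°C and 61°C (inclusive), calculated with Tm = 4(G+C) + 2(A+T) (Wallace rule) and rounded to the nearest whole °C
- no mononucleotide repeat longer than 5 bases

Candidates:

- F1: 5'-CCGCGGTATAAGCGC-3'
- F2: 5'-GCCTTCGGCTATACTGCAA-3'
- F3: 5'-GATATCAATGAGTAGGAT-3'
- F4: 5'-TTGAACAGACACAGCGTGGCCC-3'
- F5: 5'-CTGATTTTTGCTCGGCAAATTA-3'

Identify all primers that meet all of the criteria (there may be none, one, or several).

F2 only.

F1 (15 nt, A=3 T=2 G=5 C=5): GC 10/15 = 66.7%, outside 44.3–57.0% ✗; Tm = 2·5 + 4·10 = 50°C, outside 53–61°C ✗; longest run = 2 ✓ — fails.
F2 (19 nt, A=4 T=5 G=4 C=6): GC 10/19 = 52.6% ✓; Tm = 2·9 + 4·10 = 58°C ✓; longest run = 2 ✓ — passes.
F3 (18 nt, A=7 T=5 G=5 C=1): GC 6/18 = 33.3%, outside 44.3–57.0% ✗; Tm = 2·12 + 4·6 = 48°C, outside 53–61°C ✗; longest run = 2 ✓ — fails.
F4 (22 nt, A=6 T=3 G=6 C=7): GC 13/22 = 59.1%, outside 44.3–57.0% ✗; Tm = 2·9 + 4·13 = 70°C, outside 53–61°C ✗; longest run = 3 ✓ — fails.
F5 (22 nt, A=5 T=9 G=4 C=4): GC 8/22 = 36.4%, outside 44.3–57.0% ✗; Tm = 2·14 + 4·8 = 60°C ✓; longest run = 5 ✓ — fails.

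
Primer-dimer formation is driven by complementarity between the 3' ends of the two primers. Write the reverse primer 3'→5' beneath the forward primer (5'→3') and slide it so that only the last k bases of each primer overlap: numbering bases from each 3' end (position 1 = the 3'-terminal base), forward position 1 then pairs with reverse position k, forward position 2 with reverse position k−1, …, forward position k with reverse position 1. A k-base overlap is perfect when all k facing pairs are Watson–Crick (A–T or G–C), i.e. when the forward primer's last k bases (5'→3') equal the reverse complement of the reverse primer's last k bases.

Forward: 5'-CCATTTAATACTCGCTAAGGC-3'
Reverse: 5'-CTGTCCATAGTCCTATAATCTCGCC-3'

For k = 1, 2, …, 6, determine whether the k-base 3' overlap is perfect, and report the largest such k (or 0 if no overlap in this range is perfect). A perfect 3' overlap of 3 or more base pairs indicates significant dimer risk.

Longest perfect overlap: 3 complementary base pairs; significant dimer risk (threshold 3).

Last 6 bases (5'→3') — forward …TAAGGC, reverse …CTCGCC.
Reverse complement of the reverse primer's last 6 bases: GGCGAG; its first k bases are the reverse complement of the reverse primer's last k bases, so a perfect k-base overlap needs the forward primer's last k bases to equal them.
Comparing (forward last k vs required): k=1: C vs G ✗; k=2: GC vs GG ✗; k=3: GGC vs GGC ✓; k=4: AGGC vs GGCG ✗; k=5: AAGGC vs GGCGA ✗; k=6: TAAGGC vs GGCGAG ✗.
Only k = 3 is perfect, so the longest perfect 3' overlap is 3.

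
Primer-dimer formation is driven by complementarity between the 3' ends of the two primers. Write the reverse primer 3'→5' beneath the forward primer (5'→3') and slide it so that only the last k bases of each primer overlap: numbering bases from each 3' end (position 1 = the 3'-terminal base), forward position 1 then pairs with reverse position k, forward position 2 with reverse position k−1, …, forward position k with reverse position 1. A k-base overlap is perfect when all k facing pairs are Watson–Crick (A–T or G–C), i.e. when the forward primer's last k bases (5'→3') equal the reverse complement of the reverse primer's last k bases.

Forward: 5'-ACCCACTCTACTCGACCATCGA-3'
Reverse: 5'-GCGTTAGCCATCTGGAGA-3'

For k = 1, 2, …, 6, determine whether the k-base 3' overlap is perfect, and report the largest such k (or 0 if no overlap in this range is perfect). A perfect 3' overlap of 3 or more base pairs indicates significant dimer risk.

Last 6 bases (5'→3') — forward …CATCGA, reverse …TGGAGA.
Reverse complement of the reverse primer's last 6 bases: TCTCCA; its first k bases are the reverse complement of the reverse primer's last k bases, so a perfect k-base overlap needs the forward primer's last k bases to equal them.
Comparing (forward last k vs required): k=1: A vs T ✗; k=2: GA vs TC ✗; k=3: CGA vs TCT ✗; k=4: TCGA vs TCTC ✗; k=5: ATCGA vs TCTCC ✗; k=6: CATCGA vs TCTCCA ✗.
No overlap length from 1 to 6 is perfect, so the longest perfect 3' overlap is 0.

Longest perfect overlap: 0 complementary base pairs; below the dimer-risk threshold (threshold 3).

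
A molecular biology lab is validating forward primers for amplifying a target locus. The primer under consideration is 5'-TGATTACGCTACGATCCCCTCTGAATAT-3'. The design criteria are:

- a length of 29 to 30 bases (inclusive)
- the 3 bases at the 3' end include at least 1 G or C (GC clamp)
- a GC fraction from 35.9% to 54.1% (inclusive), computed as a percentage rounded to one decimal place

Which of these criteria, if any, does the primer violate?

Fails: length, GC clamp.

Base counts: A=7, T=9, G=4, C=8 (length 28).
length: length 28, outside 29–30 ✗
GC clamp: 3' end TAT has 0 G/C, need ≥1 ✗
GC content: GC 12/28 = 42.9% ✓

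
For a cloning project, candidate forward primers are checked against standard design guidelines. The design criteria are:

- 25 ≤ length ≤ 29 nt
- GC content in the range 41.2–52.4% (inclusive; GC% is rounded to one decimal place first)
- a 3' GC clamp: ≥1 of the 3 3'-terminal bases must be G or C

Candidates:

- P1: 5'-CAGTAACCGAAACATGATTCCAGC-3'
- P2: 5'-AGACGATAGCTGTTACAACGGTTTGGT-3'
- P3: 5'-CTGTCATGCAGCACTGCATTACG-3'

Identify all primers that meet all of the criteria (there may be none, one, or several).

P2 only.

P1 (24 nt, A=9 T=4 G=4 C=7): length 24, outside 25–29 ✗; GC 11/24 = 45.8% ✓; 3' end AGC has 2 G/C ✓ — fails.
P2 (27 nt, A=7 T=8 G=8 C=4): length 27 ✓; GC 12/27 = 44.4% ✓; 3' end GGT has 2 G/C ✓ — passes.
P3 (23 nt, A=5 T=6 G=5 C=7): length 23, outside 25–29 ✗; GC 12/23 = 52.2% ✓; 3' end ACG has 2 G/C ✓ — fails.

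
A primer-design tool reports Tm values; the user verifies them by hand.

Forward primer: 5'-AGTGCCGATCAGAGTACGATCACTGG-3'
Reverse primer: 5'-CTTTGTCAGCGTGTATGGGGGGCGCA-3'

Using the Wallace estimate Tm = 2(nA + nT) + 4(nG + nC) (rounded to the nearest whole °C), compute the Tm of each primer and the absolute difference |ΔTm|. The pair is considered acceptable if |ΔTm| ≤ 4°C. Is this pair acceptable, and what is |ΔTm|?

Forward: A=7 T=5 G=8 C=6 → Tm = 2·12 + 4·14 = 80°C.
Reverse: A=3 T=7 G=11 C=5 → Tm = 2·10 + 4·16 = 84°C.
|ΔTm| = |80 − 84| = 4°C, ≤ 4°C.

|ΔTm| = 4°C; the pair is acceptable.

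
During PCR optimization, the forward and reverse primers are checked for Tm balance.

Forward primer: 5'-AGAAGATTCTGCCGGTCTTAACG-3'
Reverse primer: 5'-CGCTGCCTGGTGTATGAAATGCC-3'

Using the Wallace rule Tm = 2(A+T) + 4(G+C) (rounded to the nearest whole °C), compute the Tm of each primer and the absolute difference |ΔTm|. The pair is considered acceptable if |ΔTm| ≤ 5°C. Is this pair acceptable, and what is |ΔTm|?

|ΔTm| = 4°C; the pair is acceptable.

Forward: A=6 T=6 G=6 C=5 → Tm = 2·12 + 4·11 = 68°C.
Reverse: A=4 T=6 G=7 C=6 → Tm = 2·10 + 4·13 = 72°C.
|ΔTm| = |68 − 72| = 4°C, ≤ 5°C.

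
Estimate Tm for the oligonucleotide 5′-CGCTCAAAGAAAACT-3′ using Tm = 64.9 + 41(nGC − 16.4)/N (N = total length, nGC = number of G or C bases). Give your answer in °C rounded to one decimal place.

36.5°C

Base counts: A=7, T=2, G=2, C=4; G+C = 6, N = 15.
Tm = 64.9 + 41·(6 − 16.4)/15 = 64.9 + -426.40/15 = 36.5°C.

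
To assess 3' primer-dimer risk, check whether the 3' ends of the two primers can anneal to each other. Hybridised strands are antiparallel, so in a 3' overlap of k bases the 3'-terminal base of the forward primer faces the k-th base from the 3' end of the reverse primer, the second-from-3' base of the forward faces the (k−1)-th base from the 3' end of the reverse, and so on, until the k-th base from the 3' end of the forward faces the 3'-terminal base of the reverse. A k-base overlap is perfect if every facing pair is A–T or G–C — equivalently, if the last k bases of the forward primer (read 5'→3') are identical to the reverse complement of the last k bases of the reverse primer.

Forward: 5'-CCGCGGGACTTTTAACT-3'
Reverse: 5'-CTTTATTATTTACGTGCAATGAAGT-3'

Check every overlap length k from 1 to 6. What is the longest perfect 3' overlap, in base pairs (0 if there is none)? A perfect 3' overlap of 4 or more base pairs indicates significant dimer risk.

Last 6 bases (5'→3') — forward …TTAACT, reverse …TGAAGT.
Reverse complement of the reverse primer's last 6 bases: ACTTCA; its first k bases are the reverse complement of the reverse primer's last k bases, so a perfect k-base overlap needs the forward primer's last k bases to equal them.
Comparing (forward last k vs required): k=1: T vs A ✗; k=2: CT vs AC ✗; k=3: ACT vs ACT ✓; k=4: AACT vs ACTT ✗; k=5: TAACT vs ACTTC ✗; k=6: TTAACT vs ACTTCA ✗.
Only k = 3 is perfect, so the longest perfect 3' overlap is 3.

Longest perfect overlap: 3 complementary base pairs; below the dimer-risk threshold (threshold 4).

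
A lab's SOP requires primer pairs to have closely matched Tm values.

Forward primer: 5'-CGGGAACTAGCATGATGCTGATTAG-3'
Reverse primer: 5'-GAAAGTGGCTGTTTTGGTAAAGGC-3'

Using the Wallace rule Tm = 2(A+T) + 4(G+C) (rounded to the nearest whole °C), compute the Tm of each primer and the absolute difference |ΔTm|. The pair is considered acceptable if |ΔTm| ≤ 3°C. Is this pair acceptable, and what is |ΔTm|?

|ΔTm| = 4°C; the pair is not acceptable.

Forward: A=7 T=6 G=8 C=4 → Tm = 2·13 + 4·12 = 74°C.
Reverse: A=6 T=7 G=9 C=2 → Tm = 2·13 + 4·11 = 70°C.
|ΔTm| = |74 − 70| = 4°C, > 3°C.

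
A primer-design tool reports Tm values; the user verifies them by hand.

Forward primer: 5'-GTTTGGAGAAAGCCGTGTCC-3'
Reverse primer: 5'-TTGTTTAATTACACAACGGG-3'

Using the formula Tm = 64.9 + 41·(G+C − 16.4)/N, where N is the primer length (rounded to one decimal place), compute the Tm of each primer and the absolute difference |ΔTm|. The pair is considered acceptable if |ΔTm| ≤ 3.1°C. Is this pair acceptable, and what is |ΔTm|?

|ΔTm| = 8.2°C; the pair is not acceptable.

Forward: G+C = 11, N = 20 → Tm = 64.9 + 41·(11 − 16.4)/20 = 53.8°C.
Reverse: G+C = 7, N = 20 → Tm = 64.9 + 41·(7 − 16.4)/20 = 45.6°C.
|ΔTm| = |53.8 − 45.6| = 8.2°C, > 3.1°C.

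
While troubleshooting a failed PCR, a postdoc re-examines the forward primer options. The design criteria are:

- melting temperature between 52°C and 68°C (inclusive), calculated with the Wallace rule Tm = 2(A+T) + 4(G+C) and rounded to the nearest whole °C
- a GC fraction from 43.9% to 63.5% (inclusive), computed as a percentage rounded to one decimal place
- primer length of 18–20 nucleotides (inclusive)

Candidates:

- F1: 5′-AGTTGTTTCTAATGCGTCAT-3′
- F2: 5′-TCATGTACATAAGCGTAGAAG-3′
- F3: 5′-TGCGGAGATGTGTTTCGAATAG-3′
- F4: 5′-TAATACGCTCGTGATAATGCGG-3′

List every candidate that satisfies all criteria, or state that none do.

F1 (20 nt, A=4 T=9 G=4 C=3): Tm = 2·13 + 4·7 = 54°C ✓; GC 7/20 = 35.0%, outside 43.9–63.5% ✗; length 20 ✓ — fails.
F2 (21 nt, A=8 T=5 G=5 C=3): Tm = 2·13 + 4·8 = 58°C ✓; GC 8/21 = 38.1%, outside 43.9–63.5% ✗; length 21, outside 18–20 ✗ — fails.
F3 (22 nt, A=5 T=7 G=8 C=2): Tm = 2·12 + 4·10 = 64°C ✓; GC 10/22 = 45.5% ✓; length 22, outside 18–20 ✗ — fails.
F4 (22 nt, A=6 T=6 G=6 C=4): Tm = 2·12 + 4·10 = 64°C ✓; GC 10/22 = 45.5% ✓; length 22, outside 18–20 ✗ — fails.

None of the candidates satisfy all criteria.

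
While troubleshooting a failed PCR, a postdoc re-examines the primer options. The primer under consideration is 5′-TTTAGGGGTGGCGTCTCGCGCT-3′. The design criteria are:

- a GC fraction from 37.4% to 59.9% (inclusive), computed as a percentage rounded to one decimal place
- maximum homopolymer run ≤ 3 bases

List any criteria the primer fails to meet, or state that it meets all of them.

Base counts: A=1, T=7, G=9, C=5 (length 22).
GC content: GC 14/22 = 63.6%, outside 37.4–59.9% ✗
homopolymer run: longest run = 4, exceeds 3 ✗

Fails: GC content, homopolymer run.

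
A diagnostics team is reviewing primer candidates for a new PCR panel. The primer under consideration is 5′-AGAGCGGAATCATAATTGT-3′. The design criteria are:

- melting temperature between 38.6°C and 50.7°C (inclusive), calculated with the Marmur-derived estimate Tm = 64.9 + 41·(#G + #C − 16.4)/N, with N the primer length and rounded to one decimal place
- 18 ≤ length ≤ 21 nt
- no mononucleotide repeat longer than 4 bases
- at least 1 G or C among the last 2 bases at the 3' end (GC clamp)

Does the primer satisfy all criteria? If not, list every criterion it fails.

Meets all criteria.

Base counts: A=7, T=5, G=5, C=2 (length 19).
Tm: Tm = 64.9 + 41·(7 − 16.4)/19 = 44.6°C ✓
length: length 19 ✓
homopolymer run: longest run = 2 ✓
GC clamp: 3' end GT has 1 G/C ✓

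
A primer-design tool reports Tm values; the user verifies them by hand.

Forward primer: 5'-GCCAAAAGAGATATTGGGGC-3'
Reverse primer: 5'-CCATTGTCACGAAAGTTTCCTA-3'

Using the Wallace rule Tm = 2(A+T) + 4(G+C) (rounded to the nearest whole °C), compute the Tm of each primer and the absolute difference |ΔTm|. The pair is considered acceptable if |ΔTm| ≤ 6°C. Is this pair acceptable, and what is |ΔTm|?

Forward: A=7 T=3 G=7 C=3 → Tm = 2·10 + 4·10 = 60°C.
Reverse: A=6 T=7 G=3 C=6 → Tm = 2·13 + 4·9 = 62°C.
|ΔTm| = |60 − 62| = 2°C, ≤ 6°C.

|ΔTm| = 2°C; the pair is acceptable.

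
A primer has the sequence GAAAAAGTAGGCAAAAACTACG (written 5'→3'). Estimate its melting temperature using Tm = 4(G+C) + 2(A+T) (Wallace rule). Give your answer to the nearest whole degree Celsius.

60°C

Base counts: A=12, T=2, G=5, C=3 (length 22).
Tm = 2·(12+2) + 4·(5+3) = 2·14 + 4·8 = 28 + 32 = 60°C.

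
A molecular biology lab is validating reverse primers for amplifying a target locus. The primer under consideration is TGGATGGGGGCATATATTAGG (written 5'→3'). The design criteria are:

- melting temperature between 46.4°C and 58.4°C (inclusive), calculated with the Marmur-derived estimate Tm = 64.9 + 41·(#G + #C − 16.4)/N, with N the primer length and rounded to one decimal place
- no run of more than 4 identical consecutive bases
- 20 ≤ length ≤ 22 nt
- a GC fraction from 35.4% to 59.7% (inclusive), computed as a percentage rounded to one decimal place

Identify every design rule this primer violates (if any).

Base counts: A=5, T=6, G=9, C=1 (length 21).
Tm: Tm = 64.9 + 41·(10 − 16.4)/21 = 52.4°C ✓
homopolymer run: longest run = 5, exceeds 4 ✗
length: length 21 ✓
GC content: GC 10/21 = 47.6% ✓

Fails: homopolymer run.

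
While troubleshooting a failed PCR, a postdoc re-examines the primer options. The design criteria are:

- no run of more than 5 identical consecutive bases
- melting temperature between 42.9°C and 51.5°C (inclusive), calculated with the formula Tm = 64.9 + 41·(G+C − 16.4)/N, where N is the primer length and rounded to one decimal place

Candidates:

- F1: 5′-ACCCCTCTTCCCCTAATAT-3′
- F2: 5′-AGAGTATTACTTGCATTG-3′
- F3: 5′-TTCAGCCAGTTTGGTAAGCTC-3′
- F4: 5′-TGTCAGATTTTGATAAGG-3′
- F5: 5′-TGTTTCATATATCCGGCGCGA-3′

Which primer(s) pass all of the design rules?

F1 (19 nt, A=4 T=6 G=0 C=9): longest run = 4 ✓; Tm = 64.9 + 41·(9 − 16.4)/19 = 48.9°C ✓ — passes.
F2 (18 nt, A=5 T=7 G=4 C=2): longest run = 2 ✓; Tm = 64.9 + 41·(6 − 16.4)/18 = 41.2°C, outside 42.9–51.5°C ✗ — fails.
F3 (21 nt, A=4 T=7 G=5 C=5): longest run = 3 ✓; Tm = 64.9 + 41·(10 − 16.4)/21 = 52.4°C, outside 42.9–51.5°C ✗ — fails.
F4 (18 nt, A=5 T=7 G=5 C=1): longest run = 4 ✓; Tm = 64.9 + 41·(6 − 16.4)/18 = 41.2°C, outside 42.9–51.5°C ✗ — fails.
F5 (21 nt, A=4 T=7 G=5 C=5): longest run = 3 ✓; Tm = 64.9 + 41·(10 − 16.4)/21 = 52.4°C, outside 42.9–51.5°C ✗ — fails.

F1 only.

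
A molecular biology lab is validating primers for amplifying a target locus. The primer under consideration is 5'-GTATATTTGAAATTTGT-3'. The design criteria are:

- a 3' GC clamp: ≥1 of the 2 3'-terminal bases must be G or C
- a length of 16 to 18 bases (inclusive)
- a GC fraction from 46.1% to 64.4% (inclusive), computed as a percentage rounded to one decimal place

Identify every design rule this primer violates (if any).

Fails: GC content.

Base counts: A=5, T=9, G=3, C=0 (length 17).
GC clamp: 3' end GT has 1 G/C ✓
length: length 17 ✓
GC content: GC 3/17 = 17.6%, outside 46.1–64.4% ✗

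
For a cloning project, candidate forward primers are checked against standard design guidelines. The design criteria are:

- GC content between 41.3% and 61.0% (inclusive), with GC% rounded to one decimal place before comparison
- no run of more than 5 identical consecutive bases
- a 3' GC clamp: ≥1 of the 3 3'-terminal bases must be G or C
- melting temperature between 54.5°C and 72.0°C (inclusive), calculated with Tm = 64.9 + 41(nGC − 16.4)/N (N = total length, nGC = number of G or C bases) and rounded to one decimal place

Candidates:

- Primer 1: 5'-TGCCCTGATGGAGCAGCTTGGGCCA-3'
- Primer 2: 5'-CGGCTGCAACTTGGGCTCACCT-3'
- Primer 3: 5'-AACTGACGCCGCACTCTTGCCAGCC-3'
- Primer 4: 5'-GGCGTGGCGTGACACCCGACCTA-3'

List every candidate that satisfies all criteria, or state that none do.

Primer 1 (25 nt, A=4 T=5 G=9 C=7): GC 16/25 = 64.0%, outside 41.3–61.0% ✗; longest run = 3 ✓; 3' end CCA has 2 G/C ✓; Tm = 64.9 + 41·(16 − 16.4)/25 = 64.2°C ✓ — fails.
Primer 2 (22 nt, A=3 T=5 G=6 C=8): GC 14/22 = 63.6%, outside 41.3–61.0% ✗; longest run = 3 ✓; 3' end CCT has 2 G/C ✓; Tm = 64.9 + 41·(14 − 16.4)/22 = 60.4°C ✓ — fails.
Primer 3 (25 nt, A=5 T=4 G=5 C=11): GC 16/25 = 64.0%, outside 41.3–61.0% ✗; longest run = 2 ✓; 3' end GCC has 3 G/C ✓; Tm = 64.9 + 41·(16 − 16.4)/25 = 64.2°C ✓ — fails.
Primer 4 (23 nt, A=4 T=3 G=8 C=8): GC 16/23 = 69.6%, outside 41.3–61.0% ✗; longest run = 3 ✓; 3' end CTA has 1 G/C ✓; Tm = 64.9 + 41·(16 − 16.4)/23 = 64.2°C ✓ — fails.

None of the candidates satisfy all criteria.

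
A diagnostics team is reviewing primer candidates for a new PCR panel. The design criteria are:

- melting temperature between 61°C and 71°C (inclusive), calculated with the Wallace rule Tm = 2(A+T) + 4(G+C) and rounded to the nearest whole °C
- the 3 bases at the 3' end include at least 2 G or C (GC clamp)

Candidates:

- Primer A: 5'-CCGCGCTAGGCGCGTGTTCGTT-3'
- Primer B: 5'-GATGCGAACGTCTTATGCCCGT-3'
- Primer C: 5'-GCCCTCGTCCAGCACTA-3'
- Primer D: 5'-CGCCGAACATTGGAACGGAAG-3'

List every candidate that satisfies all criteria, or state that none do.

Primer B only.

Primer A (22 nt, A=1 T=6 G=8 C=7): Tm = 2·7 + 4·15 = 74°C, outside 61–71°C ✗; 3' end GTT has 1 G/C, need ≥2 ✗ — fails.
Primer B (22 nt, A=4 T=6 G=6 C=6): Tm = 2·10 + 4·12 = 68°C ✓; 3' end CGT has 2 G/C ✓ — passes.
Primer C (17 nt, A=3 T=3 G=3 C=8): Tm = 2·6 + 4·11 = 56°C, outside 61–71°C ✗; 3' end CTA has 1 G/C, need ≥2 ✗ — fails.
Primer D (21 nt, A=7 T=2 G=7 C=5): Tm = 2·9 + 4·12 = 66°C ✓; 3' end AAG has 1 G/C, need ≥2 ✗ — fails.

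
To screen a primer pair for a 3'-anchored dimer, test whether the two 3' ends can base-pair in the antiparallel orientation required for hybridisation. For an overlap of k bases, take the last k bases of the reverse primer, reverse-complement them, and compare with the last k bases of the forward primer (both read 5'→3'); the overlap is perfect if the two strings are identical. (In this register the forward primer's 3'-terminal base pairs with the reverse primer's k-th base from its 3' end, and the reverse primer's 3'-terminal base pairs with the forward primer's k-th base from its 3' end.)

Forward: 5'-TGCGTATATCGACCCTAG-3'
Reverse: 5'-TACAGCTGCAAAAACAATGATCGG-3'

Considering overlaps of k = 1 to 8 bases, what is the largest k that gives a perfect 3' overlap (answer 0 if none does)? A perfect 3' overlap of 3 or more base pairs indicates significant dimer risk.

Longest perfect overlap: 0 complementary base pairs; below the dimer-risk threshold (threshold 3).

Last 8 bases (5'→3') — forward …GACCCTAG, reverse …ATGATCGG.
Reverse complement of the reverse primer's last 8 bases: CCGATCAT; its first k bases are the reverse complement of the reverse primer's last k bases, so a perfect k-base overlap needs the forward primer's last k bases to equal them.
Comparing (forward last k vs required): k=1: G vs C ✗; k=2: AG vs CC ✗; k=3: TAG vs CCG ✗; k=4: CTAG vs CCGA ✗; k=5: CCTAG vs CCGAT ✗; k=6: CCCTAG vs CCGATC ✗; k=7: ACCCTAG vs CCGATCA ✗; k=8: GACCCTAG vs CCGATCAT ✗.
No overlap length from 1 to 8 is perfect, so the longest perfect 3' overlap is 0.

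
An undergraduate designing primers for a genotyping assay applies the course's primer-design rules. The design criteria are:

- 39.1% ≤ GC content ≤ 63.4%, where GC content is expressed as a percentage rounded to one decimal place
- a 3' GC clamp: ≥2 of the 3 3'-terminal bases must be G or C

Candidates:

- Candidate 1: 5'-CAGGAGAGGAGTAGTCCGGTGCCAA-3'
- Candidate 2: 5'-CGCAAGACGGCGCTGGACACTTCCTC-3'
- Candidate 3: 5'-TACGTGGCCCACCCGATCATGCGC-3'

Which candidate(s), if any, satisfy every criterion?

None of the candidates satisfy all criteria.

Candidate 1 (25 nt, A=7 T=3 G=10 C=5): GC 15/25 = 60.0% ✓; 3' end CAA has 1 G/C, need ≥2 ✗ — fails.
Candidate 2 (26 nt, A=5 T=4 G=7 C=10): GC 17/26 = 65.4%, outside 39.1–63.4% ✗; 3' end CTC has 2 G/C ✓ — fails.
Candidate 3 (24 nt, A=4 T=4 G=6 C=10): GC 16/24 = 66.7%, outside 39.1–63.4% ✗; 3' end CGC has 3 G/C ✓ — fails.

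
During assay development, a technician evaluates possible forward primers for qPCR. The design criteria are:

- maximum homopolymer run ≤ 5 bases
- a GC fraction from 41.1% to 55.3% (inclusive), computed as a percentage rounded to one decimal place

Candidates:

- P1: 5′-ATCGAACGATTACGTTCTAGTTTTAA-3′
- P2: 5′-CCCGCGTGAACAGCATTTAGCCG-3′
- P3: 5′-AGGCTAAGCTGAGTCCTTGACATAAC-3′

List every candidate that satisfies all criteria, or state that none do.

P3 only.

P1 (26 nt, A=8 T=10 G=4 C=4): longest run = 4 ✓; GC 8/26 = 30.8%, outside 41.1–55.3% ✗ — fails.
P2 (23 nt, A=5 T=4 G=6 C=8): longest run = 3 ✓; GC 14/23 = 60.9%, outside 41.1–55.3% ✗ — fails.
P3 (26 nt, A=8 T=6 G=6 C=6): longest run = 2 ✓; GC 12/26 = 46.2% ✓ — passes.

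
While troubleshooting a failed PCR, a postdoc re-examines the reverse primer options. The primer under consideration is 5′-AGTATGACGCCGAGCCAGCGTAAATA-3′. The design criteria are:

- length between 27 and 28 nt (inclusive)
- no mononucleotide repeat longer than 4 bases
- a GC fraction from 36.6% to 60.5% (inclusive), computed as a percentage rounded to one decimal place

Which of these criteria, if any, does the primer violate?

Base counts: A=9, T=4, G=7, C=6 (length 26).
length: length 26, outside 27–28 ✗
homopolymer run: longest run = 3 ✓
GC content: GC 13/26 = 50.0% ✓

Fails: length.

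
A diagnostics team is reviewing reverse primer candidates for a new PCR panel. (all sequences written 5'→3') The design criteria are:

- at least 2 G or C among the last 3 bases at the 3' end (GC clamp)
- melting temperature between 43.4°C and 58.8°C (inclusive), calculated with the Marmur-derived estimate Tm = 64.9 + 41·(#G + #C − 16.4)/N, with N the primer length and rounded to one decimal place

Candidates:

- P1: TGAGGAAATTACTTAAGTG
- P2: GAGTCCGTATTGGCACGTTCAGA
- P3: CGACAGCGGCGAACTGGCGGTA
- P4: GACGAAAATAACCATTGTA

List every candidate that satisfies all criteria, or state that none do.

P1 (19 nt, A=7 T=6 G=5 C=1): 3' end GTG has 2 G/C ✓; Tm = 64.9 + 41·(6 − 16.4)/19 = 42.5°C, outside 43.4–58.8°C ✗ — fails.
P2 (23 nt, A=5 T=6 G=7 C=5): 3' end AGA has 1 G/C, need ≥2 ✗; Tm = 64.9 + 41·(12 − 16.4)/23 = 57.1°C ✓ — fails.
P3 (22 nt, A=5 T=2 G=9 C=6): 3' end GTA has 1 G/C, need ≥2 ✗; Tm = 64.9 + 41·(15 − 16.4)/22 = 62.3°C, outside 43.4–58.8°C ✗ — fails.
P4 (19 nt, A=9 T=4 G=3 C=3): 3' end GTA has 1 G/C, need ≥2 ✗; Tm = 64.9 + 41·(6 − 16.4)/19 = 42.5°C, outside 43.4–58.8°C ✗ — fails.

None of the candidates satisfy all criteria.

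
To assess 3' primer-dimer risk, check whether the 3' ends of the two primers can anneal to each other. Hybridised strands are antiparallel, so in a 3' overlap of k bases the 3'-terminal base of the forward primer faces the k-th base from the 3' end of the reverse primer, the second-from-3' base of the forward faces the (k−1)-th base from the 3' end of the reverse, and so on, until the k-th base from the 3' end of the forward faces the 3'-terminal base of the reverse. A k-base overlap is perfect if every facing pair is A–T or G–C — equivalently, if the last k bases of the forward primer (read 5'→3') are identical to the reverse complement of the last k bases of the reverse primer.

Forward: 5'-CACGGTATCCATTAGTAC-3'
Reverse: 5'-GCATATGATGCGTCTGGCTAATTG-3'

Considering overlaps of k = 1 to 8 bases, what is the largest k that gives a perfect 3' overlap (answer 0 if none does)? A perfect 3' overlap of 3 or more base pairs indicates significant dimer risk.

Longest perfect overlap: 1 complementary base pair; below the dimer-risk threshold (threshold 3).

Last 8 bases (5'→3') — forward …ATTAGTAC, reverse …GCTAATTG.
Reverse complement of the reverse primer's last 8 bases: CAATTAGC; its first k bases are the reverse complement of the reverse primer's last k bases, so a perfect k-base overlap needs the forward primer's last k bases to equal them.
Comparing (forward last k vs required): k=1: C vs C ✓; k=2: AC vs CA ✗; k=3: TAC vs CAA ✗; k=4: GTAC vs CAAT ✗; k=5: AGTAC vs CAATT ✗; k=6: TAGTAC vs CAATTA ✗; k=7: TTAGTAC vs CAATTAG ✗; k=8: ATTAGTAC vs CAATTAGC ✗.
Only k = 1 is perfect, so the longest perfect 3' overlap is 1.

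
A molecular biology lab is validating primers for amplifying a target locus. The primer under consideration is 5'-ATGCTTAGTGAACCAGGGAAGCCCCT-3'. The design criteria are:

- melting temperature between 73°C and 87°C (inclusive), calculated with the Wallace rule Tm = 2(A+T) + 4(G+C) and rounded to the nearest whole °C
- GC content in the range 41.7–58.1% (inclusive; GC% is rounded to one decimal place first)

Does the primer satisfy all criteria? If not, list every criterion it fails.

Meets all criteria.

Base counts: A=7, T=5, G=7, C=7 (length 26).
Tm: Tm = 2·12 + 4·14 = 80°C ✓
GC content: GC 14/26 = 53.8% ✓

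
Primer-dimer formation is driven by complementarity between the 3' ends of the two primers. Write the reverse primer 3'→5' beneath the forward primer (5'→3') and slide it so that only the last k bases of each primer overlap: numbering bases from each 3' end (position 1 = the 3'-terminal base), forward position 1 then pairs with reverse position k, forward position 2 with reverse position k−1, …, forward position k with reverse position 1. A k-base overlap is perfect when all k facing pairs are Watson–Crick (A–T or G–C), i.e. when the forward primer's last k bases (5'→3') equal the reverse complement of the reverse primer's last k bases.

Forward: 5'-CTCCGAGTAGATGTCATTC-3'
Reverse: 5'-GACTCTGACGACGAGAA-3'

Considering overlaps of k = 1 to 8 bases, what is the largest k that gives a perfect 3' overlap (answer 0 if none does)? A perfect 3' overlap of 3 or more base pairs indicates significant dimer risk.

Longest perfect overlap: 3 complementary base pairs; significant dimer risk (threshold 3).

Last 8 bases (5'→3') — forward …TGTCATTC, reverse …GACGAGAA.
Reverse complement of the reverse primer's last 8 bases: TTCTCGTC; its first k bases are the reverse complement of the reverse primer's last k bases, so a perfect k-base overlap needs the forward primer's last k bases to equal them.
Comparing (forward last k vs required): k=1: C vs T ✗; k=2: TC vs TT ✗; k=3: TTC vs TTC ✓; k=4: ATTC vs TTCT ✗; k=5: CATTC vs TTCTC ✗; k=6: TCATTC vs TTCTCG ✗; k=7: GTCATTC vs TTCTCGT ✗; k=8: TGTCATTC vs TTCTCGTC ✗.
Only k = 3 is perfect, so the longest perfect 3' overlap is 3.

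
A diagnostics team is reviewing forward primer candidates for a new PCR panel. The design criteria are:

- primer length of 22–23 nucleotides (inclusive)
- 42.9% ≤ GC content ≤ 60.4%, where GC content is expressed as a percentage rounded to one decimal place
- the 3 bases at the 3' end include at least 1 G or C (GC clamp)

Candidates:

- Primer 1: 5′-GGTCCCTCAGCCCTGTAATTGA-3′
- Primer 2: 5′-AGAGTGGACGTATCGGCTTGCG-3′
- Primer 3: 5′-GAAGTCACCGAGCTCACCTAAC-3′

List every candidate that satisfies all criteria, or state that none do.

Primer 1, Primer 2 and Primer 3.

Primer 1 (22 nt, A=4 T=6 G=5 C=7): length 22 ✓; GC 12/22 = 54.5% ✓; 3' end TGA has 1 G/C ✓ — passes.
Primer 2 (22 nt, A=4 T=5 G=9 C=4): length 22 ✓; GC 13/22 = 59.1% ✓; 3' end GCG has 3 G/C ✓ — passes.
Primer 3 (22 nt, A=7 T=3 G=4 C=8): length 22 ✓; GC 12/22 = 54.5% ✓; 3' end AAC has 1 G/C ✓ — passes.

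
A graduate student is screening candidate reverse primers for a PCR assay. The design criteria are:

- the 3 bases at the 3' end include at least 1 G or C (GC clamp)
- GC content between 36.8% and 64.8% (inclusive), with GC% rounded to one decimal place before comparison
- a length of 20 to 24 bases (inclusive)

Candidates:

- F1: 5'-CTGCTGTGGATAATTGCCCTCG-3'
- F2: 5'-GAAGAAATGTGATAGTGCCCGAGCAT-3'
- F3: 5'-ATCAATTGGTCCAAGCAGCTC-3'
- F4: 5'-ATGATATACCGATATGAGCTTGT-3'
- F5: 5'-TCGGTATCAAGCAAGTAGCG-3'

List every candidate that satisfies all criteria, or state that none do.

F1 (22 nt, A=3 T=7 G=6 C=6): 3' end TCG has 2 G/C ✓; GC 12/22 = 54.5% ✓; length 22 ✓ — passes.
F2 (26 nt, A=9 T=5 G=8 C=4): 3' end CAT has 1 G/C ✓; GC 12/26 = 46.2% ✓; length 26, outside 20–24 ✗ — fails.
F3 (21 nt, A=6 T=5 G=4 C=6): 3' end CTC has 2 G/C ✓; GC 10/21 = 47.6% ✓; length 21 ✓ — passes.
F4 (23 nt, A=7 T=8 G=5 C=3): 3' end TGT has 1 G/C ✓; GC 8/23 = 34.8%, outside 36.8–64.8% ✗; length 23 ✓ — fails.
F5 (20 nt, A=6 T=4 G=6 C=4): 3' end GCG has 3 G/C ✓; GC 10/20 = 50.0% ✓; length 20 ✓ — passes.

F1, F3 and F5.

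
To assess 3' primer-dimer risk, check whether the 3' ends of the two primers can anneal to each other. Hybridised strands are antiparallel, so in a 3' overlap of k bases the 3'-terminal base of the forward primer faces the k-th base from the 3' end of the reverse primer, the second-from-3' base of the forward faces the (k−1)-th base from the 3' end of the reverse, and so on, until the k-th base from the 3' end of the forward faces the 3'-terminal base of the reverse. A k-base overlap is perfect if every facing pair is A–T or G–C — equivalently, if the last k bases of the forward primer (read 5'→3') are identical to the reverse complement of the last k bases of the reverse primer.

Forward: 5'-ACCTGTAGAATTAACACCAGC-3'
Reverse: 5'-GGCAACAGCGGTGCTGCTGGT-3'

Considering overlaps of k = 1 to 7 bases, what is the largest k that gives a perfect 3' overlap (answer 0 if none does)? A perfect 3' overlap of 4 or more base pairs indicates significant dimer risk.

Longest perfect overlap: 6 complementary base pairs; significant dimer risk (threshold 4).

Last 7 bases (5'→3') — forward …CACCAGC, reverse …TGCTGGT.
Reverse complement of the reverse primer's last 7 bases: ACCAGCA; its first k bases are the reverse complement of the reverse primer's last k bases, so a perfect k-base overlap needs the forward primer's last k bases to equal them.
Comparing (forward last k vs required): k=1: C vs A ✗; k=2: GC vs AC ✗; k=3: AGC vs ACC ✗; k=4: CAGC vs ACCA ✗; k=5: CCAGC vs ACCAG ✗; k=6: ACCAGC vs ACCAGC ✓; k=7: CACCAGC vs ACCAGCA ✗.
Only k = 6 is perfect, so the longest perfect 3' overlap is 6.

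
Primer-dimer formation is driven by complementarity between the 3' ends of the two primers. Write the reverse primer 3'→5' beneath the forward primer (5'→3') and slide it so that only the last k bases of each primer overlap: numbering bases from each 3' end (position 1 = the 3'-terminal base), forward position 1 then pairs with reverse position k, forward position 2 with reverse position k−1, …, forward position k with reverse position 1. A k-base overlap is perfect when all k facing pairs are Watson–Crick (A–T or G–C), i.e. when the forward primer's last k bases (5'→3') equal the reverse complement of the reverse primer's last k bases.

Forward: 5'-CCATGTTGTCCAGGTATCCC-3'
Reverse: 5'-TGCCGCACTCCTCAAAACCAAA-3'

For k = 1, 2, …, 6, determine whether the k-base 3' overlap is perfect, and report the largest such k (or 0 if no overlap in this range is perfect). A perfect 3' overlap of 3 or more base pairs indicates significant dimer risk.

Last 6 bases (5'→3') — forward …TATCCC, reverse …ACCAAA.
Reverse complement of the reverse primer's last 6 bases: TTTGGT; its first k bases are the reverse complement of the reverse primer's last k bases, so a perfect k-base overlap needs the forward primer's last k bases to equal them.
Comparing (forward last k vs required): k=1: C vs T ✗; k=2: CC vs TT ✗; k=3: CCC vs TTT ✗; k=4: TCCC vs TTTG ✗; k=5: ATCCC vs TTTGG ✗; k=6: TATCCC vs TTTGGT ✗.
No overlap length from 1 to 6 is perfect, so the longest perfect 3' overlap is 0.

Longest perfect overlap: 0 complementary base pairs; below the dimer-risk threshold (threshold 3).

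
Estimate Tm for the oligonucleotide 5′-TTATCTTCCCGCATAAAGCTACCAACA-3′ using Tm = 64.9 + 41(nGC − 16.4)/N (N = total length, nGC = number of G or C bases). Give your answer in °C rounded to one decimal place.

Base counts: A=9, T=7, G=2, C=9; G+C = 11, N = 27.
Tm = 64.9 + 41·(11 − 16.4)/27 = 64.9 + -221.40/27 = 56.7°C.

56.7°C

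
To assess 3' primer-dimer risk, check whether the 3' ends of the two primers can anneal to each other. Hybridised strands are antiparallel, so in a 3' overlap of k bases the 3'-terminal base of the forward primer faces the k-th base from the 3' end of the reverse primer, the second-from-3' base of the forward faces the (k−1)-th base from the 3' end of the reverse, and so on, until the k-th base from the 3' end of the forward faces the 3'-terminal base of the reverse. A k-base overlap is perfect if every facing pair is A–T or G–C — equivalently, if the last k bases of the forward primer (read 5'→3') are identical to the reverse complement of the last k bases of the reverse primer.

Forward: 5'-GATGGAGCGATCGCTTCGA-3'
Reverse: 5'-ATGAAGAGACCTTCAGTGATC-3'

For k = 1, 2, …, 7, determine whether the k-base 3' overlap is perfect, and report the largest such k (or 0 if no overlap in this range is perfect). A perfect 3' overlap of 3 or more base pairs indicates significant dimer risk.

Last 7 bases (5'→3') — forward …GCTTCGA, reverse …AGTGATC.
Reverse complement of the reverse primer's last 7 bases: GATCACT; its first k bases are the reverse complement of the reverse primer's last k bases, so a perfect k-base overlap needs the forward primer's last k bases to equal them.
Comparing (forward last k vs required): k=1: A vs G ✗; k=2: GA vs GA ✓; k=3: CGA vs GAT ✗; k=4: TCGA vs GATC ✗; k=5: TTCGA vs GATCA ✗; k=6: CTTCGA vs GATCAC ✗; k=7: GCTTCGA vs GATCACT ✗.
Only k = 2 is perfect, so the longest perfect 3' overlap is 2.

Longest perfect overlap: 2 complementary base pairs; below the dimer-risk threshold (threshold 3).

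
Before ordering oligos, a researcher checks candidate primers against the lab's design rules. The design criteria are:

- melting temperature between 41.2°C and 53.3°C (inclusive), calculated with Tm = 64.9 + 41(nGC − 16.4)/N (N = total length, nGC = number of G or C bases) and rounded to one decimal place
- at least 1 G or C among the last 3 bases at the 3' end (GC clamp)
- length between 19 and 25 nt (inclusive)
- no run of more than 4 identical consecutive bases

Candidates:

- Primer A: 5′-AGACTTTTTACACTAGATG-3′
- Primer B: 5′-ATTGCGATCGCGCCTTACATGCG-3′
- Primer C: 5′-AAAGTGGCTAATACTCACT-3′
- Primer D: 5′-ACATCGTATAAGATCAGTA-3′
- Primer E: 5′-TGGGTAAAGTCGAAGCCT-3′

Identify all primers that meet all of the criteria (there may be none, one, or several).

Primer C and Primer D.

Primer A (19 nt, A=6 T=7 G=3 C=3): Tm = 64.9 + 41·(6 − 16.4)/19 = 42.5°C ✓; 3' end ATG has 1 G/C ✓; length 19 ✓; longest run = 5, exceeds 4 ✗ — fails.
Primer B (23 nt, A=4 T=6 G=6 C=7): Tm = 64.9 + 41·(13 − 16.4)/23 = 58.8°C, outside 41.2–53.3°C ✗; 3' end GCG has 3 G/C ✓; length 23 ✓; longest run = 2 ✓ — fails.
Primer C (19 nt, A=7 T=5 G=3 C=4): Tm = 64.9 + 41·(7 − 16.4)/19 = 44.6°C ✓; 3' end ACT has 1 G/C ✓; length 19 ✓; longest run = 3 ✓ — passes.
Primer D (19 nt, A=8 T=5 G=3 C=3): Tm = 64.9 + 41·(6 − 16.4)/19 = 42.5°C ✓; 3' end GTA has 1 G/C ✓; length 19 ✓; longest run = 2 ✓ — passes.
Primer E (18 nt, A=5 T=4 G=6 C=3): Tm = 64.9 + 41·(9 − 16.4)/18 = 48.0°C ✓; 3' end CCT has 2 G/C ✓; length 18, outside 19–25 ✗; longest run = 3 ✓ — fails.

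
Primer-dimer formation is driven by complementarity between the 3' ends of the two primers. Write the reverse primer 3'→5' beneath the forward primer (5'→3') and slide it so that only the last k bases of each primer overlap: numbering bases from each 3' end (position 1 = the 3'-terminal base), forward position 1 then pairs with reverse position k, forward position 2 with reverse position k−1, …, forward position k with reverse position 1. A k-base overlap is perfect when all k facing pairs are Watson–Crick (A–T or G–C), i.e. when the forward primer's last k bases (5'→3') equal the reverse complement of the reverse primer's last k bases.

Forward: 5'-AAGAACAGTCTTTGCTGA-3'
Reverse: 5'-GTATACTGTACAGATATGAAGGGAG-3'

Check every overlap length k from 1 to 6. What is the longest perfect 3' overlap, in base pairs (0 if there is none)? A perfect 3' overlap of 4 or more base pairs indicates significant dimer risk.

Last 6 bases (5'→3') — forward …TGCTGA, reverse …AGGGAG.
Reverse complement of the reverse primer's last 6 bases: CTCCCT; its first k bases are the reverse complement of the reverse primer's last k bases, so a perfect k-base overlap needs the forward primer's last k bases to equal them.
Comparing (forward last k vs required): k=1: A vs C ✗; k=2: GA vs CT ✗; k=3: TGA vs CTC ✗; k=4: CTGA vs CTCC ✗; k=5: GCTGA vs CTCCC ✗; k=6: TGCTGA vs CTCCCT ✗.
No overlap length from 1 to 6 is perfect, so the longest perfect 3' overlap is 0.

Longest perfect overlap: 0 complementary base pairs; below the dimer-risk threshold (threshold 4).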